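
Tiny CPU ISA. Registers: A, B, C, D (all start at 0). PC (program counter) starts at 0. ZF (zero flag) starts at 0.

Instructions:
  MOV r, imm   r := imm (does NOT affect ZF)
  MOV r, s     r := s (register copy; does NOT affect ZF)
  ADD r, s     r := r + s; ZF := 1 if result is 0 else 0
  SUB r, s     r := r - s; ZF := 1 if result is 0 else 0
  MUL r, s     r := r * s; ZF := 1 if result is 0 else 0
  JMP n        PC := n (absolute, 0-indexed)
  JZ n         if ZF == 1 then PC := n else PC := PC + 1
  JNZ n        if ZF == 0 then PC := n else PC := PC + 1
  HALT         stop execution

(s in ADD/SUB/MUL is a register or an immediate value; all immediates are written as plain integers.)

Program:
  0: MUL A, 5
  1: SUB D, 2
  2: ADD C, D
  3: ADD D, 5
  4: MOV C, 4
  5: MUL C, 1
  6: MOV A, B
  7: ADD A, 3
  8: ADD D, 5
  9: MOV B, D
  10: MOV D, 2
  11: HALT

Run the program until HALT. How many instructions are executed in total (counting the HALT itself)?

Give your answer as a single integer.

Step 1: PC=0 exec 'MUL A, 5'. After: A=0 B=0 C=0 D=0 ZF=1 PC=1
Step 2: PC=1 exec 'SUB D, 2'. After: A=0 B=0 C=0 D=-2 ZF=0 PC=2
Step 3: PC=2 exec 'ADD C, D'. After: A=0 B=0 C=-2 D=-2 ZF=0 PC=3
Step 4: PC=3 exec 'ADD D, 5'. After: A=0 B=0 C=-2 D=3 ZF=0 PC=4
Step 5: PC=4 exec 'MOV C, 4'. After: A=0 B=0 C=4 D=3 ZF=0 PC=5
Step 6: PC=5 exec 'MUL C, 1'. After: A=0 B=0 C=4 D=3 ZF=0 PC=6
Step 7: PC=6 exec 'MOV A, B'. After: A=0 B=0 C=4 D=3 ZF=0 PC=7
Step 8: PC=7 exec 'ADD A, 3'. After: A=3 B=0 C=4 D=3 ZF=0 PC=8
Step 9: PC=8 exec 'ADD D, 5'. After: A=3 B=0 C=4 D=8 ZF=0 PC=9
Step 10: PC=9 exec 'MOV B, D'. After: A=3 B=8 C=4 D=8 ZF=0 PC=10
Step 11: PC=10 exec 'MOV D, 2'. After: A=3 B=8 C=4 D=2 ZF=0 PC=11
Step 12: PC=11 exec 'HALT'. After: A=3 B=8 C=4 D=2 ZF=0 PC=11 HALTED
Total instructions executed: 12

Answer: 12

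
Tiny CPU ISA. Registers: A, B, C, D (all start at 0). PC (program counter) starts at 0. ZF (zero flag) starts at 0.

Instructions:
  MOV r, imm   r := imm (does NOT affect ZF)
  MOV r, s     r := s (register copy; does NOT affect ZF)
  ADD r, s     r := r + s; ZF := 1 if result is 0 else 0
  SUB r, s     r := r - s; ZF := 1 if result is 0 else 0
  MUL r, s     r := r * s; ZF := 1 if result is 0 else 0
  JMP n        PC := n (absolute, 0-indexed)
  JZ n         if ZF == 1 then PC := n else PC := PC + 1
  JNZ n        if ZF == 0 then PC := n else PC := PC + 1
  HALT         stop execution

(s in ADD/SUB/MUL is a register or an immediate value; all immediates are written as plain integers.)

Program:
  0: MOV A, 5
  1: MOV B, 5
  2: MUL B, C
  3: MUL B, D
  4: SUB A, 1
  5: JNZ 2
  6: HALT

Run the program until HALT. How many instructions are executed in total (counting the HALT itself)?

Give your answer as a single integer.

Step 1: PC=0 exec 'MOV A, 5'. After: A=5 B=0 C=0 D=0 ZF=0 PC=1
Step 2: PC=1 exec 'MOV B, 5'. After: A=5 B=5 C=0 D=0 ZF=0 PC=2
Step 3: PC=2 exec 'MUL B, C'. After: A=5 B=0 C=0 D=0 ZF=1 PC=3
Step 4: PC=3 exec 'MUL B, D'. After: A=5 B=0 C=0 D=0 ZF=1 PC=4
Step 5: PC=4 exec 'SUB A, 1'. After: A=4 B=0 C=0 D=0 ZF=0 PC=5
Step 6: PC=5 exec 'JNZ 2'. After: A=4 B=0 C=0 D=0 ZF=0 PC=2
Step 7: PC=2 exec 'MUL B, C'. After: A=4 B=0 C=0 D=0 ZF=1 PC=3
Step 8: PC=3 exec 'MUL B, D'. After: A=4 B=0 C=0 D=0 ZF=1 PC=4
Step 9: PC=4 exec 'SUB A, 1'. After: A=3 B=0 C=0 D=0 ZF=0 PC=5
Step 10: PC=5 exec 'JNZ 2'. After: A=3 B=0 C=0 D=0 ZF=0 PC=2
Step 11: PC=2 exec 'MUL B, C'. After: A=3 B=0 C=0 D=0 ZF=1 PC=3
Step 12: PC=3 exec 'MUL B, D'. After: A=3 B=0 C=0 D=0 ZF=1 PC=4
Step 13: PC=4 exec 'SUB A, 1'. After: A=2 B=0 C=0 D=0 ZF=0 PC=5
Step 14: PC=5 exec 'JNZ 2'. After: A=2 B=0 C=0 D=0 ZF=0 PC=2
Step 15: PC=2 exec 'MUL B, C'. After: A=2 B=0 C=0 D=0 ZF=1 PC=3
Step 16: PC=3 exec 'MUL B, D'. After: A=2 B=0 C=0 D=0 ZF=1 PC=4
Step 17: PC=4 exec 'SUB A, 1'. After: A=1 B=0 C=0 D=0 ZF=0 PC=5
Step 18: PC=5 exec 'JNZ 2'. After: A=1 B=0 C=0 D=0 ZF=0 PC=2
Step 19: PC=2 exec 'MUL B, C'. After: A=1 B=0 C=0 D=0 ZF=1 PC=3
Step 20: PC=3 exec 'MUL B, D'. After: A=1 B=0 C=0 D=0 ZF=1 PC=4
Step 21: PC=4 exec 'SUB A, 1'. After: A=0 B=0 C=0 D=0 ZF=1 PC=5
Step 22: PC=5 exec 'JNZ 2'. After: A=0 B=0 C=0 D=0 ZF=1 PC=6
Step 23: PC=6 exec 'HALT'. After: A=0 B=0 C=0 D=0 ZF=1 PC=6 HALTED
Total instructions executed: 23

Answer: 23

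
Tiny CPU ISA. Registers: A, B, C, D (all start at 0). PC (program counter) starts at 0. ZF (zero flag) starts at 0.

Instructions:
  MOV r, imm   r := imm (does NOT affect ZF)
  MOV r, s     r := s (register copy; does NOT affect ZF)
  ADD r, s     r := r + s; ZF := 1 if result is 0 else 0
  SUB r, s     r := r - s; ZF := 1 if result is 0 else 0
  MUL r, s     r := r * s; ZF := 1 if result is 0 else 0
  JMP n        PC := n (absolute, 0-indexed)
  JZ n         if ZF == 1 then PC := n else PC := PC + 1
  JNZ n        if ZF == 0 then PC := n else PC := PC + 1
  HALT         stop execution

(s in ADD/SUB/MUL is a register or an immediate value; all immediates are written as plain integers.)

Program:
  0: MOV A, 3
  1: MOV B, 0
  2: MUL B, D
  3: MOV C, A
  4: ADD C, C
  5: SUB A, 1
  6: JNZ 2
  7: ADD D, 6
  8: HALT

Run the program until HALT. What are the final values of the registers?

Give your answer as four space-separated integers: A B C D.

Step 1: PC=0 exec 'MOV A, 3'. After: A=3 B=0 C=0 D=0 ZF=0 PC=1
Step 2: PC=1 exec 'MOV B, 0'. After: A=3 B=0 C=0 D=0 ZF=0 PC=2
Step 3: PC=2 exec 'MUL B, D'. After: A=3 B=0 C=0 D=0 ZF=1 PC=3
Step 4: PC=3 exec 'MOV C, A'. After: A=3 B=0 C=3 D=0 ZF=1 PC=4
Step 5: PC=4 exec 'ADD C, C'. After: A=3 B=0 C=6 D=0 ZF=0 PC=5
Step 6: PC=5 exec 'SUB A, 1'. After: A=2 B=0 C=6 D=0 ZF=0 PC=6
Step 7: PC=6 exec 'JNZ 2'. After: A=2 B=0 C=6 D=0 ZF=0 PC=2
Step 8: PC=2 exec 'MUL B, D'. After: A=2 B=0 C=6 D=0 ZF=1 PC=3
Step 9: PC=3 exec 'MOV C, A'. After: A=2 B=0 C=2 D=0 ZF=1 PC=4
Step 10: PC=4 exec 'ADD C, C'. After: A=2 B=0 C=4 D=0 ZF=0 PC=5
Step 11: PC=5 exec 'SUB A, 1'. After: A=1 B=0 C=4 D=0 ZF=0 PC=6
Step 12: PC=6 exec 'JNZ 2'. After: A=1 B=0 C=4 D=0 ZF=0 PC=2
Step 13: PC=2 exec 'MUL B, D'. After: A=1 B=0 C=4 D=0 ZF=1 PC=3
Step 14: PC=3 exec 'MOV C, A'. After: A=1 B=0 C=1 D=0 ZF=1 PC=4
Step 15: PC=4 exec 'ADD C, C'. After: A=1 B=0 C=2 D=0 ZF=0 PC=5
Step 16: PC=5 exec 'SUB A, 1'. After: A=0 B=0 C=2 D=0 ZF=1 PC=6
Step 17: PC=6 exec 'JNZ 2'. After: A=0 B=0 C=2 D=0 ZF=1 PC=7
Step 18: PC=7 exec 'ADD D, 6'. After: A=0 B=0 C=2 D=6 ZF=0 PC=8
Step 19: PC=8 exec 'HALT'. After: A=0 B=0 C=2 D=6 ZF=0 PC=8 HALTED

Answer: 0 0 2 6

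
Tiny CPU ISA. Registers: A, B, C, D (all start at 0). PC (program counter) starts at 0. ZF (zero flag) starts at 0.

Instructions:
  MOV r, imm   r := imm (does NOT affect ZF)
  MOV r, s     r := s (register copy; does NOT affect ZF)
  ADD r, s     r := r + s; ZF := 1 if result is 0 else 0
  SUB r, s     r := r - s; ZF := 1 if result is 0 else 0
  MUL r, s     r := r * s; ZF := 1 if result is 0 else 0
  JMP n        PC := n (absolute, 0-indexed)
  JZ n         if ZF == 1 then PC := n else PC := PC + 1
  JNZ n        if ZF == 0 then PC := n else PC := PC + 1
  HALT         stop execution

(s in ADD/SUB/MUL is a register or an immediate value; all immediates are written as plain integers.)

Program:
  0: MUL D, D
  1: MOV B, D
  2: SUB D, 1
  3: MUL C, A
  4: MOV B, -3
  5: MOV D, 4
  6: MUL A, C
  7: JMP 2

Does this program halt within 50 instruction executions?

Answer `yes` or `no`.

Answer: no

Derivation:
Step 1: PC=0 exec 'MUL D, D'. After: A=0 B=0 C=0 D=0 ZF=1 PC=1
Step 2: PC=1 exec 'MOV B, D'. After: A=0 B=0 C=0 D=0 ZF=1 PC=2
Step 3: PC=2 exec 'SUB D, 1'. After: A=0 B=0 C=0 D=-1 ZF=0 PC=3
Step 4: PC=3 exec 'MUL C, A'. After: A=0 B=0 C=0 D=-1 ZF=1 PC=4
Step 5: PC=4 exec 'MOV B, -3'. After: A=0 B=-3 C=0 D=-1 ZF=1 PC=5
Step 6: PC=5 exec 'MOV D, 4'. After: A=0 B=-3 C=0 D=4 ZF=1 PC=6
Step 7: PC=6 exec 'MUL A, C'. After: A=0 B=-3 C=0 D=4 ZF=1 PC=7
Step 8: PC=7 exec 'JMP 2'. After: A=0 B=-3 C=0 D=4 ZF=1 PC=2
Step 9: PC=2 exec 'SUB D, 1'. After: A=0 B=-3 C=0 D=3 ZF=0 PC=3
Step 10: PC=3 exec 'MUL C, A'. After: A=0 B=-3 C=0 D=3 ZF=1 PC=4
Step 11: PC=4 exec 'MOV B, -3'. After: A=0 B=-3 C=0 D=3 ZF=1 PC=5
Step 12: PC=5 exec 'MOV D, 4'. After: A=0 B=-3 C=0 D=4 ZF=1 PC=6
State after step 12 equals state after step 6: the program is in a cycle of length 6 and will never halt.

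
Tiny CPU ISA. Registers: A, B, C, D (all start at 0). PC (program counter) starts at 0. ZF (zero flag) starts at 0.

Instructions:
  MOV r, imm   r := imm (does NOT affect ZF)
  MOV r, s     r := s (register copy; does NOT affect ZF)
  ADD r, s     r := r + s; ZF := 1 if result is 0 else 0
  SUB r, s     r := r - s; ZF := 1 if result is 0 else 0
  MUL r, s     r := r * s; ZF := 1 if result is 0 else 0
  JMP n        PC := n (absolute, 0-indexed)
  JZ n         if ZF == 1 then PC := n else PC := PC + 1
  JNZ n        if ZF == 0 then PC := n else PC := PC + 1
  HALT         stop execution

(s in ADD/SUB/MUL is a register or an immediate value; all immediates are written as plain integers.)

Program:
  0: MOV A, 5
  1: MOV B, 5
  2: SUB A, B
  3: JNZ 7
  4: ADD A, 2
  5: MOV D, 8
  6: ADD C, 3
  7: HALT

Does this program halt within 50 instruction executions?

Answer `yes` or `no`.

Answer: yes

Derivation:
Step 1: PC=0 exec 'MOV A, 5'. After: A=5 B=0 C=0 D=0 ZF=0 PC=1
Step 2: PC=1 exec 'MOV B, 5'. After: A=5 B=5 C=0 D=0 ZF=0 PC=2
Step 3: PC=2 exec 'SUB A, B'. After: A=0 B=5 C=0 D=0 ZF=1 PC=3
Step 4: PC=3 exec 'JNZ 7'. After: A=0 B=5 C=0 D=0 ZF=1 PC=4
Step 5: PC=4 exec 'ADD A, 2'. After: A=2 B=5 C=0 D=0 ZF=0 PC=5
Step 6: PC=5 exec 'MOV D, 8'. After: A=2 B=5 C=0 D=8 ZF=0 PC=6
Step 7: PC=6 exec 'ADD C, 3'. After: A=2 B=5 C=3 D=8 ZF=0 PC=7
Step 8: PC=7 exec 'HALT'. After: A=2 B=5 C=3 D=8 ZF=0 PC=7 HALTED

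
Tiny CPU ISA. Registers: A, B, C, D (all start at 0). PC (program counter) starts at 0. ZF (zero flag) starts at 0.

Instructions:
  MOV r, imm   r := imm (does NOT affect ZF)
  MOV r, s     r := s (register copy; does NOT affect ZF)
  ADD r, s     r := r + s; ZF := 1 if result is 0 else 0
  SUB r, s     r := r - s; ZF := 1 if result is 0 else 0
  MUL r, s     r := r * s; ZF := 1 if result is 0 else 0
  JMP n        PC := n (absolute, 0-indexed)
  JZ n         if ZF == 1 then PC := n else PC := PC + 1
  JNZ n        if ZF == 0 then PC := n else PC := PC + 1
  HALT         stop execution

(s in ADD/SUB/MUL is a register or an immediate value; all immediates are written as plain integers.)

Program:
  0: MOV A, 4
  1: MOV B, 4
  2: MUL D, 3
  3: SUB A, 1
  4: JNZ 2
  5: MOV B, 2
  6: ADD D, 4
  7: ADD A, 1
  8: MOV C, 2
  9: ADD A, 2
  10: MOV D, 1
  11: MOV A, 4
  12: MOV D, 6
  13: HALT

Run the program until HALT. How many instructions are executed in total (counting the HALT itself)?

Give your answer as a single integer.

Step 1: PC=0 exec 'MOV A, 4'. After: A=4 B=0 C=0 D=0 ZF=0 PC=1
Step 2: PC=1 exec 'MOV B, 4'. After: A=4 B=4 C=0 D=0 ZF=0 PC=2
Step 3: PC=2 exec 'MUL D, 3'. After: A=4 B=4 C=0 D=0 ZF=1 PC=3
Step 4: PC=3 exec 'SUB A, 1'. After: A=3 B=4 C=0 D=0 ZF=0 PC=4
Step 5: PC=4 exec 'JNZ 2'. After: A=3 B=4 C=0 D=0 ZF=0 PC=2
Step 6: PC=2 exec 'MUL D, 3'. After: A=3 B=4 C=0 D=0 ZF=1 PC=3
Step 7: PC=3 exec 'SUB A, 1'. After: A=2 B=4 C=0 D=0 ZF=0 PC=4
Step 8: PC=4 exec 'JNZ 2'. After: A=2 B=4 C=0 D=0 ZF=0 PC=2
Step 9: PC=2 exec 'MUL D, 3'. After: A=2 B=4 C=0 D=0 ZF=1 PC=3
Step 10: PC=3 exec 'SUB A, 1'. After: A=1 B=4 C=0 D=0 ZF=0 PC=4
Step 11: PC=4 exec 'JNZ 2'. After: A=1 B=4 C=0 D=0 ZF=0 PC=2
Step 12: PC=2 exec 'MUL D, 3'. After: A=1 B=4 C=0 D=0 ZF=1 PC=3
Step 13: PC=3 exec 'SUB A, 1'. After: A=0 B=4 C=0 D=0 ZF=1 PC=4
Step 14: PC=4 exec 'JNZ 2'. After: A=0 B=4 C=0 D=0 ZF=1 PC=5
Step 15: PC=5 exec 'MOV B, 2'. After: A=0 B=2 C=0 D=0 ZF=1 PC=6
Step 16: PC=6 exec 'ADD D, 4'. After: A=0 B=2 C=0 D=4 ZF=0 PC=7
Step 17: PC=7 exec 'ADD A, 1'. After: A=1 B=2 C=0 D=4 ZF=0 PC=8
Step 18: PC=8 exec 'MOV C, 2'. After: A=1 B=2 C=2 D=4 ZF=0 PC=9
Step 19: PC=9 exec 'ADD A, 2'. After: A=3 B=2 C=2 D=4 ZF=0 PC=10
Step 20: PC=10 exec 'MOV D, 1'. After: A=3 B=2 C=2 D=1 ZF=0 PC=11
Step 21: PC=11 exec 'MOV A, 4'. After: A=4 B=2 C=2 D=1 ZF=0 PC=12
Step 22: PC=12 exec 'MOV D, 6'. After: A=4 B=2 C=2 D=6 ZF=0 PC=13
Step 23: PC=13 exec 'HALT'. After: A=4 B=2 C=2 D=6 ZF=0 PC=13 HALTED
Total instructions executed: 23

Answer: 23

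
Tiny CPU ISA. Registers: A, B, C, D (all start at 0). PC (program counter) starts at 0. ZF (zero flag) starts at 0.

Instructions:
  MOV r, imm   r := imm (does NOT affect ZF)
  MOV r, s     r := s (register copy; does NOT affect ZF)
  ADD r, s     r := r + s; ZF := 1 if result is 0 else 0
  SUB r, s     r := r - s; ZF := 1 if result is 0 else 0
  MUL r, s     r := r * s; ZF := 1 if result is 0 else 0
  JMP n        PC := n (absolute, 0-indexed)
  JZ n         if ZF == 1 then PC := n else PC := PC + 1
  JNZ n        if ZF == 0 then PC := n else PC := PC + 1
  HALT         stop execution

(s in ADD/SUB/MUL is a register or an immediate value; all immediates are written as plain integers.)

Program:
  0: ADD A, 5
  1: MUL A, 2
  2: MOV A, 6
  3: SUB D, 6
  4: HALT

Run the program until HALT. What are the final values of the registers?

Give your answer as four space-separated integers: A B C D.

Step 1: PC=0 exec 'ADD A, 5'. After: A=5 B=0 C=0 D=0 ZF=0 PC=1
Step 2: PC=1 exec 'MUL A, 2'. After: A=10 B=0 C=0 D=0 ZF=0 PC=2
Step 3: PC=2 exec 'MOV A, 6'. After: A=6 B=0 C=0 D=0 ZF=0 PC=3
Step 4: PC=3 exec 'SUB D, 6'. After: A=6 B=0 C=0 D=-6 ZF=0 PC=4
Step 5: PC=4 exec 'HALT'. After: A=6 B=0 C=0 D=-6 ZF=0 PC=4 HALTED

Answer: 6 0 0 -6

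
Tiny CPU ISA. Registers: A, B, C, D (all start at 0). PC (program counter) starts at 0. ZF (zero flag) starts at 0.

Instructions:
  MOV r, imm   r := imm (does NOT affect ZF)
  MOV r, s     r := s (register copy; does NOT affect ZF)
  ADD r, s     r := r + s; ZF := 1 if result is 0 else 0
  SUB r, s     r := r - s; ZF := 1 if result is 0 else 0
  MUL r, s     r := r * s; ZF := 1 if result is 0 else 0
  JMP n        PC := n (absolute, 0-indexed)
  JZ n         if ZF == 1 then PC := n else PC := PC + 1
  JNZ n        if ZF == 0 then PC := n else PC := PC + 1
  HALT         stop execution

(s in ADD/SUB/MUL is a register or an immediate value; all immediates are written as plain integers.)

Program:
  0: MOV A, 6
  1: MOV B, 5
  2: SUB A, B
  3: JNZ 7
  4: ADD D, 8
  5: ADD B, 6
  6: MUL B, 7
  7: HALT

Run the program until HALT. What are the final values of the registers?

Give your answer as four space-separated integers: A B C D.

Answer: 1 5 0 0

Derivation:
Step 1: PC=0 exec 'MOV A, 6'. After: A=6 B=0 C=0 D=0 ZF=0 PC=1
Step 2: PC=1 exec 'MOV B, 5'. After: A=6 B=5 C=0 D=0 ZF=0 PC=2
Step 3: PC=2 exec 'SUB A, B'. After: A=1 B=5 C=0 D=0 ZF=0 PC=3
Step 4: PC=3 exec 'JNZ 7'. After: A=1 B=5 C=0 D=0 ZF=0 PC=7
Step 5: PC=7 exec 'HALT'. After: A=1 B=5 C=0 D=0 ZF=0 PC=7 HALTED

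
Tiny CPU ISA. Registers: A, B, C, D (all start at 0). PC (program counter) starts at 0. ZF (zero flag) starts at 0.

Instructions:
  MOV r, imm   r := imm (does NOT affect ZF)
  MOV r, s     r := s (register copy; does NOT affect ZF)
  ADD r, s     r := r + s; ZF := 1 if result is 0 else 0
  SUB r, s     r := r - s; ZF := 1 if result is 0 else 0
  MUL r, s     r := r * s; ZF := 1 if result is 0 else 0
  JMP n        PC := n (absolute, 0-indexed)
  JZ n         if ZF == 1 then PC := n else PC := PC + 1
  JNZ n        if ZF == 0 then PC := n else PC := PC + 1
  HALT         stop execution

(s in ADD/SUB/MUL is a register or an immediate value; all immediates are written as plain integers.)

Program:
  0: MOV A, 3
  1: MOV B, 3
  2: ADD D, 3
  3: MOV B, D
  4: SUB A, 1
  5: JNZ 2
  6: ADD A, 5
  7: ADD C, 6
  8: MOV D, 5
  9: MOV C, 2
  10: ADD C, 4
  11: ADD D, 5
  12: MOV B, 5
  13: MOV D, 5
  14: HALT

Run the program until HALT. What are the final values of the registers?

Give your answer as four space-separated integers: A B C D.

Step 1: PC=0 exec 'MOV A, 3'. After: A=3 B=0 C=0 D=0 ZF=0 PC=1
Step 2: PC=1 exec 'MOV B, 3'. After: A=3 B=3 C=0 D=0 ZF=0 PC=2
Step 3: PC=2 exec 'ADD D, 3'. After: A=3 B=3 C=0 D=3 ZF=0 PC=3
Step 4: PC=3 exec 'MOV B, D'. After: A=3 B=3 C=0 D=3 ZF=0 PC=4
Step 5: PC=4 exec 'SUB A, 1'. After: A=2 B=3 C=0 D=3 ZF=0 PC=5
Step 6: PC=5 exec 'JNZ 2'. After: A=2 B=3 C=0 D=3 ZF=0 PC=2
Step 7: PC=2 exec 'ADD D, 3'. After: A=2 B=3 C=0 D=6 ZF=0 PC=3
Step 8: PC=3 exec 'MOV B, D'. After: A=2 B=6 C=0 D=6 ZF=0 PC=4
Step 9: PC=4 exec 'SUB A, 1'. After: A=1 B=6 C=0 D=6 ZF=0 PC=5
Step 10: PC=5 exec 'JNZ 2'. After: A=1 B=6 C=0 D=6 ZF=0 PC=2
Step 11: PC=2 exec 'ADD D, 3'. After: A=1 B=6 C=0 D=9 ZF=0 PC=3
Step 12: PC=3 exec 'MOV B, D'. After: A=1 B=9 C=0 D=9 ZF=0 PC=4
Step 13: PC=4 exec 'SUB A, 1'. After: A=0 B=9 C=0 D=9 ZF=1 PC=5
Step 14: PC=5 exec 'JNZ 2'. After: A=0 B=9 C=0 D=9 ZF=1 PC=6
Step 15: PC=6 exec 'ADD A, 5'. After: A=5 B=9 C=0 D=9 ZF=0 PC=7
Step 16: PC=7 exec 'ADD C, 6'. After: A=5 B=9 C=6 D=9 ZF=0 PC=8
Step 17: PC=8 exec 'MOV D, 5'. After: A=5 B=9 C=6 D=5 ZF=0 PC=9
Step 18: PC=9 exec 'MOV C, 2'. After: A=5 B=9 C=2 D=5 ZF=0 PC=10
Step 19: PC=10 exec 'ADD C, 4'. After: A=5 B=9 C=6 D=5 ZF=0 PC=11
Step 20: PC=11 exec 'ADD D, 5'. After: A=5 B=9 C=6 D=10 ZF=0 PC=12
Step 21: PC=12 exec 'MOV B, 5'. After: A=5 B=5 C=6 D=10 ZF=0 PC=13
Step 22: PC=13 exec 'MOV D, 5'. After: A=5 B=5 C=6 D=5 ZF=0 PC=14
Step 23: PC=14 exec 'HALT'. After: A=5 B=5 C=6 D=5 ZF=0 PC=14 HALTED

Answer: 5 5 6 5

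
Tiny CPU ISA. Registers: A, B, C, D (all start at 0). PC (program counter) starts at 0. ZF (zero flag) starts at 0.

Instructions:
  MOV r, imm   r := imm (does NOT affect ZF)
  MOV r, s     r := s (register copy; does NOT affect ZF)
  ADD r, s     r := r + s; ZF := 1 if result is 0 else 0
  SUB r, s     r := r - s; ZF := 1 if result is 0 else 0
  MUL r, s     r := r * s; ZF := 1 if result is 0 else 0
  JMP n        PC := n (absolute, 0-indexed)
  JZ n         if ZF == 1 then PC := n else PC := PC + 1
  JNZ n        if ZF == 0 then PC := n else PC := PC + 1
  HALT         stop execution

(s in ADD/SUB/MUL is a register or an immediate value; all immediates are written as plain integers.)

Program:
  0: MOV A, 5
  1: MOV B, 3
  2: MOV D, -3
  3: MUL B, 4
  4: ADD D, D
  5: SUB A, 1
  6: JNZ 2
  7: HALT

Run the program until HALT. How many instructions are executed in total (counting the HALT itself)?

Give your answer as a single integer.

Step 1: PC=0 exec 'MOV A, 5'. After: A=5 B=0 C=0 D=0 ZF=0 PC=1
Step 2: PC=1 exec 'MOV B, 3'. After: A=5 B=3 C=0 D=0 ZF=0 PC=2
Step 3: PC=2 exec 'MOV D, -3'. After: A=5 B=3 C=0 D=-3 ZF=0 PC=3
Step 4: PC=3 exec 'MUL B, 4'. After: A=5 B=12 C=0 D=-3 ZF=0 PC=4
Step 5: PC=4 exec 'ADD D, D'. After: A=5 B=12 C=0 D=-6 ZF=0 PC=5
Step 6: PC=5 exec 'SUB A, 1'. After: A=4 B=12 C=0 D=-6 ZF=0 PC=6
Step 7: PC=6 exec 'JNZ 2'. After: A=4 B=12 C=0 D=-6 ZF=0 PC=2
Step 8: PC=2 exec 'MOV D, -3'. After: A=4 B=12 C=0 D=-3 ZF=0 PC=3
Step 9: PC=3 exec 'MUL B, 4'. After: A=4 B=48 C=0 D=-3 ZF=0 PC=4
Step 10: PC=4 exec 'ADD D, D'. After: A=4 B=48 C=0 D=-6 ZF=0 PC=5
Step 11: PC=5 exec 'SUB A, 1'. After: A=3 B=48 C=0 D=-6 ZF=0 PC=6
Step 12: PC=6 exec 'JNZ 2'. After: A=3 B=48 C=0 D=-6 ZF=0 PC=2
Step 13: PC=2 exec 'MOV D, -3'. After: A=3 B=48 C=0 D=-3 ZF=0 PC=3
Step 14: PC=3 exec 'MUL B, 4'. After: A=3 B=192 C=0 D=-3 ZF=0 PC=4
Step 15: PC=4 exec 'ADD D, D'. After: A=3 B=192 C=0 D=-6 ZF=0 PC=5
Step 16: PC=5 exec 'SUB A, 1'. After: A=2 B=192 C=0 D=-6 ZF=0 PC=6
Step 17: PC=6 exec 'JNZ 2'. After: A=2 B=192 C=0 D=-6 ZF=0 PC=2
Step 18: PC=2 exec 'MOV D, -3'. After: A=2 B=192 C=0 D=-3 ZF=0 PC=3
Step 19: PC=3 exec 'MUL B, 4'. After: A=2 B=768 C=0 D=-3 ZF=0 PC=4
Step 20: PC=4 exec 'ADD D, D'. After: A=2 B=768 C=0 D=-6 ZF=0 PC=5
Step 21: PC=5 exec 'SUB A, 1'. After: A=1 B=768 C=0 D=-6 ZF=0 PC=6
Step 22: PC=6 exec 'JNZ 2'. After: A=1 B=768 C=0 D=-6 ZF=0 PC=2
Step 23: PC=2 exec 'MOV D, -3'. After: A=1 B=768 C=0 D=-3 ZF=0 PC=3
Step 24: PC=3 exec 'MUL B, 4'. After: A=1 B=3072 C=0 D=-3 ZF=0 PC=4
Step 25: PC=4 exec 'ADD D, D'. After: A=1 B=3072 C=0 D=-6 ZF=0 PC=5
Step 26: PC=5 exec 'SUB A, 1'. After: A=0 B=3072 C=0 D=-6 ZF=1 PC=6
Step 27: PC=6 exec 'JNZ 2'. After: A=0 B=3072 C=0 D=-6 ZF=1 PC=7
Step 28: PC=7 exec 'HALT'. After: A=0 B=3072 C=0 D=-6 ZF=1 PC=7 HALTED
Total instructions executed: 28

Answer: 28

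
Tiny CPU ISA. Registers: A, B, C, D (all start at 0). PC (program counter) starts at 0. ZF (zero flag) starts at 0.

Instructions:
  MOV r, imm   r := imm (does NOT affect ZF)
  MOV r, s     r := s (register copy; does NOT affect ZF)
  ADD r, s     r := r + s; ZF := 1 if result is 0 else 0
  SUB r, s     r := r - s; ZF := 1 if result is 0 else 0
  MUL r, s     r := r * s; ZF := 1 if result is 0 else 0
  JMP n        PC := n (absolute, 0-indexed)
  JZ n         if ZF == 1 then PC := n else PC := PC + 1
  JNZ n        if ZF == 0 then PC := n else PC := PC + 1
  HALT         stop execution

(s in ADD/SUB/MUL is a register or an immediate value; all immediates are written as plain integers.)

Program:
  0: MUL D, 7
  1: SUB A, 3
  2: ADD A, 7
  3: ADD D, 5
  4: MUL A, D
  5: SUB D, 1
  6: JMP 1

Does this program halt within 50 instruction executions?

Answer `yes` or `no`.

Step 1: PC=0 exec 'MUL D, 7'. After: A=0 B=0 C=0 D=0 ZF=1 PC=1
Step 2: PC=1 exec 'SUB A, 3'. After: A=-3 B=0 C=0 D=0 ZF=0 PC=2
Step 3: PC=2 exec 'ADD A, 7'. After: A=4 B=0 C=0 D=0 ZF=0 PC=3
Step 4: PC=3 exec 'ADD D, 5'. After: A=4 B=0 C=0 D=5 ZF=0 PC=4
Step 5: PC=4 exec 'MUL A, D'. After: A=20 B=0 C=0 D=5 ZF=0 PC=5
Step 6: PC=5 exec 'SUB D, 1'. After: A=20 B=0 C=0 D=4 ZF=0 PC=6
Step 7: PC=6 exec 'JMP 1'. After: A=20 B=0 C=0 D=4 ZF=0 PC=1
Step 8: PC=1 exec 'SUB A, 3'. After: A=17 B=0 C=0 D=4 ZF=0 PC=2
Step 9: PC=2 exec 'ADD A, 7'. After: A=24 B=0 C=0 D=4 ZF=0 PC=3
Step 10: PC=3 exec 'ADD D, 5'. After: A=24 B=0 C=0 D=9 ZF=0 PC=4
Step 11: PC=4 exec 'MUL A, D'. After: A=216 B=0 C=0 D=9 ZF=0 PC=5
Step 12: PC=5 exec 'SUB D, 1'. After: A=216 B=0 C=0 D=8 ZF=0 PC=6
Step 13: PC=6 exec 'JMP 1'. After: A=216 B=0 C=0 D=8 ZF=0 PC=1
Step 14: PC=1 exec 'SUB A, 3'. After: A=213 B=0 C=0 D=8 ZF=0 PC=2
Step 15: PC=2 exec 'ADD A, 7'. After: A=220 B=0 C=0 D=8 ZF=0 PC=3
After 50 steps: not halted. PC revisits the same instructions with no path to HALT; will never halt.

Answer: no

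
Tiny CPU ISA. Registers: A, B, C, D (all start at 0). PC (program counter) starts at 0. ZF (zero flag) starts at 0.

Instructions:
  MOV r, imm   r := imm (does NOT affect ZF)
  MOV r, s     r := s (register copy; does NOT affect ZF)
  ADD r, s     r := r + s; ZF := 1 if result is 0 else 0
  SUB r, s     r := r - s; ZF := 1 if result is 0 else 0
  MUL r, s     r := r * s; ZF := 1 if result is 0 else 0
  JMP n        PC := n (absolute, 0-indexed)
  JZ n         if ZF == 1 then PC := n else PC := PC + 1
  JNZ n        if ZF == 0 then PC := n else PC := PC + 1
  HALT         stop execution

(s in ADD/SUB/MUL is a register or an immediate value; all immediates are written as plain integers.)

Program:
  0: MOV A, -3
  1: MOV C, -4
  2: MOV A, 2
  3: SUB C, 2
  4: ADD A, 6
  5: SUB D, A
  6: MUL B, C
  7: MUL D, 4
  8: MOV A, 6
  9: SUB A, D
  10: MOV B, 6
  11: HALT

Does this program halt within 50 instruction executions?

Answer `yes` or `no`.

Step 1: PC=0 exec 'MOV A, -3'. After: A=-3 B=0 C=0 D=0 ZF=0 PC=1
Step 2: PC=1 exec 'MOV C, -4'. After: A=-3 B=0 C=-4 D=0 ZF=0 PC=2
Step 3: PC=2 exec 'MOV A, 2'. After: A=2 B=0 C=-4 D=0 ZF=0 PC=3
Step 4: PC=3 exec 'SUB C, 2'. After: A=2 B=0 C=-6 D=0 ZF=0 PC=4
Step 5: PC=4 exec 'ADD A, 6'. After: A=8 B=0 C=-6 D=0 ZF=0 PC=5
Step 6: PC=5 exec 'SUB D, A'. After: A=8 B=0 C=-6 D=-8 ZF=0 PC=6
Step 7: PC=6 exec 'MUL B, C'. After: A=8 B=0 C=-6 D=-8 ZF=1 PC=7
Step 8: PC=7 exec 'MUL D, 4'. After: A=8 B=0 C=-6 D=-32 ZF=0 PC=8
Step 9: PC=8 exec 'MOV A, 6'. After: A=6 B=0 C=-6 D=-32 ZF=0 PC=9
Step 10: PC=9 exec 'SUB A, D'. After: A=38 B=0 C=-6 D=-32 ZF=0 PC=10
Step 11: PC=10 exec 'MOV B, 6'. After: A=38 B=6 C=-6 D=-32 ZF=0 PC=11
Step 12: PC=11 exec 'HALT'. After: A=38 B=6 C=-6 D=-32 ZF=0 PC=11 HALTED

Answer: yes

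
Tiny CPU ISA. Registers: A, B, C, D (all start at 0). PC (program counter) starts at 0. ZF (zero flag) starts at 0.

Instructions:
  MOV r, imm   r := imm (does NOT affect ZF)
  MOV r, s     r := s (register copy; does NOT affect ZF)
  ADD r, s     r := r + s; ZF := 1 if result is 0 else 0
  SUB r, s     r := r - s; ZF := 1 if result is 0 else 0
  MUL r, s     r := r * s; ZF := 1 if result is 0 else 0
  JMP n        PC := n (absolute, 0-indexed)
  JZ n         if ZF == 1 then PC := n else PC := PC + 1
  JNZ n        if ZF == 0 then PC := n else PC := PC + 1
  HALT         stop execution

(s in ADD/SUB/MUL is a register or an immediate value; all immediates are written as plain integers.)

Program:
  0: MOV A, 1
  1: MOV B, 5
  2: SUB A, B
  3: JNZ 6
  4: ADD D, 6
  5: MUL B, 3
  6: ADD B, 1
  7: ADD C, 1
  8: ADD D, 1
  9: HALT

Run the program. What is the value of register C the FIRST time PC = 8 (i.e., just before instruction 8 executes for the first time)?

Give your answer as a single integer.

Step 1: PC=0 exec 'MOV A, 1'. After: A=1 B=0 C=0 D=0 ZF=0 PC=1
Step 2: PC=1 exec 'MOV B, 5'. After: A=1 B=5 C=0 D=0 ZF=0 PC=2
Step 3: PC=2 exec 'SUB A, B'. After: A=-4 B=5 C=0 D=0 ZF=0 PC=3
Step 4: PC=3 exec 'JNZ 6'. After: A=-4 B=5 C=0 D=0 ZF=0 PC=6
Step 5: PC=6 exec 'ADD B, 1'. After: A=-4 B=6 C=0 D=0 ZF=0 PC=7
Step 6: PC=7 exec 'ADD C, 1'. After: A=-4 B=6 C=1 D=0 ZF=0 PC=8
First time PC=8: C=1

1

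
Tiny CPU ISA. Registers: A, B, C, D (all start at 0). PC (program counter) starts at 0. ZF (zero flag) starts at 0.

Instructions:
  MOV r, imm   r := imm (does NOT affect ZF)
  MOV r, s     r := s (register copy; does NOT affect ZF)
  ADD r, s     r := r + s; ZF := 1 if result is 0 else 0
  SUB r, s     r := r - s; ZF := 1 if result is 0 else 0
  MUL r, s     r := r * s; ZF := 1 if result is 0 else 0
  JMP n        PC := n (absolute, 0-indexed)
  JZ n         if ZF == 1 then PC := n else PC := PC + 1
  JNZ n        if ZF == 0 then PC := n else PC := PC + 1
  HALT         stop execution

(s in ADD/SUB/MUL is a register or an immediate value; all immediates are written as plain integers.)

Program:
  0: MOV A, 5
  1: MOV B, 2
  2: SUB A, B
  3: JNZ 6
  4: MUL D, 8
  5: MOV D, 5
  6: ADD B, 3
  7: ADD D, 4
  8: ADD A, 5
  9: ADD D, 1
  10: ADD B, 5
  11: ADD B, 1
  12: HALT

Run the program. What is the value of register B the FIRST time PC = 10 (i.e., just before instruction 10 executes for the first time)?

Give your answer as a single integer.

Step 1: PC=0 exec 'MOV A, 5'. After: A=5 B=0 C=0 D=0 ZF=0 PC=1
Step 2: PC=1 exec 'MOV B, 2'. After: A=5 B=2 C=0 D=0 ZF=0 PC=2
Step 3: PC=2 exec 'SUB A, B'. After: A=3 B=2 C=0 D=0 ZF=0 PC=3
Step 4: PC=3 exec 'JNZ 6'. After: A=3 B=2 C=0 D=0 ZF=0 PC=6
Step 5: PC=6 exec 'ADD B, 3'. After: A=3 B=5 C=0 D=0 ZF=0 PC=7
Step 6: PC=7 exec 'ADD D, 4'. After: A=3 B=5 C=0 D=4 ZF=0 PC=8
Step 7: PC=8 exec 'ADD A, 5'. After: A=8 B=5 C=0 D=4 ZF=0 PC=9
Step 8: PC=9 exec 'ADD D, 1'. After: A=8 B=5 C=0 D=5 ZF=0 PC=10
First time PC=10: B=5

5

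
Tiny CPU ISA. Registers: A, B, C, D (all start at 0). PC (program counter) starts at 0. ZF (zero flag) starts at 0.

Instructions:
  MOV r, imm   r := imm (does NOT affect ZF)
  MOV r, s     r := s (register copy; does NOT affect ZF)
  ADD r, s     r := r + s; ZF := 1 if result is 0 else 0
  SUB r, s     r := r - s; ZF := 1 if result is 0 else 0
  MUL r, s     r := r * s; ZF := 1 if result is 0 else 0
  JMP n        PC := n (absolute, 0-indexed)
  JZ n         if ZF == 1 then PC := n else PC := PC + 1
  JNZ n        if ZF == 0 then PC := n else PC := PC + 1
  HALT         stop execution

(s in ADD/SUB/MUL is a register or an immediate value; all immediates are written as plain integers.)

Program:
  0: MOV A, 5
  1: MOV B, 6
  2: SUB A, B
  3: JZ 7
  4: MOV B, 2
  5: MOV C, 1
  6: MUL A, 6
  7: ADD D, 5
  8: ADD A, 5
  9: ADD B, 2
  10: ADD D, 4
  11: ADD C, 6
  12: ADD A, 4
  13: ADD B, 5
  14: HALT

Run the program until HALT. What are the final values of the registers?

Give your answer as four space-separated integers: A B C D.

Answer: 3 9 7 9

Derivation:
Step 1: PC=0 exec 'MOV A, 5'. After: A=5 B=0 C=0 D=0 ZF=0 PC=1
Step 2: PC=1 exec 'MOV B, 6'. After: A=5 B=6 C=0 D=0 ZF=0 PC=2
Step 3: PC=2 exec 'SUB A, B'. After: A=-1 B=6 C=0 D=0 ZF=0 PC=3
Step 4: PC=3 exec 'JZ 7'. After: A=-1 B=6 C=0 D=0 ZF=0 PC=4
Step 5: PC=4 exec 'MOV B, 2'. After: A=-1 B=2 C=0 D=0 ZF=0 PC=5
Step 6: PC=5 exec 'MOV C, 1'. After: A=-1 B=2 C=1 D=0 ZF=0 PC=6
Step 7: PC=6 exec 'MUL A, 6'. After: A=-6 B=2 C=1 D=0 ZF=0 PC=7
Step 8: PC=7 exec 'ADD D, 5'. After: A=-6 B=2 C=1 D=5 ZF=0 PC=8
Step 9: PC=8 exec 'ADD A, 5'. After: A=-1 B=2 C=1 D=5 ZF=0 PC=9
Step 10: PC=9 exec 'ADD B, 2'. After: A=-1 B=4 C=1 D=5 ZF=0 PC=10
Step 11: PC=10 exec 'ADD D, 4'. After: A=-1 B=4 C=1 D=9 ZF=0 PC=11
Step 12: PC=11 exec 'ADD C, 6'. After: A=-1 B=4 C=7 D=9 ZF=0 PC=12
Step 13: PC=12 exec 'ADD A, 4'. After: A=3 B=4 C=7 D=9 ZF=0 PC=13
Step 14: PC=13 exec 'ADD B, 5'. After: A=3 B=9 C=7 D=9 ZF=0 PC=14
Step 15: PC=14 exec 'HALT'. After: A=3 B=9 C=7 D=9 ZF=0 PC=14 HALTED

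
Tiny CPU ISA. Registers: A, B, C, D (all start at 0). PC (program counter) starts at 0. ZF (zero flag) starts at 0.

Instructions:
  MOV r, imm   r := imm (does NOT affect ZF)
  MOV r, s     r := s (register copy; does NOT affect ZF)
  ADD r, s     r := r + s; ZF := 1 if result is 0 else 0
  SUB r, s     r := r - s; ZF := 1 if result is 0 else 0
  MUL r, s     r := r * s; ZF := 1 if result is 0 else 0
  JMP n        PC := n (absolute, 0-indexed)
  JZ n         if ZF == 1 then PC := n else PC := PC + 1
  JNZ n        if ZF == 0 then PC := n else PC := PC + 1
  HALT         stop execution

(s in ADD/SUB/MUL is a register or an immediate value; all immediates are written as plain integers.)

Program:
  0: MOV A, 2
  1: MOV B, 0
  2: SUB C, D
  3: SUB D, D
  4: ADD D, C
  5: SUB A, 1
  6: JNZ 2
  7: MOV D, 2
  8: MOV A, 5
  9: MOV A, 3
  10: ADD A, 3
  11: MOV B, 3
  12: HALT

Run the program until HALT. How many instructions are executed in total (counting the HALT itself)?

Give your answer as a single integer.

Answer: 18

Derivation:
Step 1: PC=0 exec 'MOV A, 2'. After: A=2 B=0 C=0 D=0 ZF=0 PC=1
Step 2: PC=1 exec 'MOV B, 0'. After: A=2 B=0 C=0 D=0 ZF=0 PC=2
Step 3: PC=2 exec 'SUB C, D'. After: A=2 B=0 C=0 D=0 ZF=1 PC=3
Step 4: PC=3 exec 'SUB D, D'. After: A=2 B=0 C=0 D=0 ZF=1 PC=4
Step 5: PC=4 exec 'ADD D, C'. After: A=2 B=0 C=0 D=0 ZF=1 PC=5
Step 6: PC=5 exec 'SUB A, 1'. After: A=1 B=0 C=0 D=0 ZF=0 PC=6
Step 7: PC=6 exec 'JNZ 2'. After: A=1 B=0 C=0 D=0 ZF=0 PC=2
Step 8: PC=2 exec 'SUB C, D'. After: A=1 B=0 C=0 D=0 ZF=1 PC=3
Step 9: PC=3 exec 'SUB D, D'. After: A=1 B=0 C=0 D=0 ZF=1 PC=4
Step 10: PC=4 exec 'ADD D, C'. After: A=1 B=0 C=0 D=0 ZF=1 PC=5
Step 11: PC=5 exec 'SUB A, 1'. After: A=0 B=0 C=0 D=0 ZF=1 PC=6
Step 12: PC=6 exec 'JNZ 2'. After: A=0 B=0 C=0 D=0 ZF=1 PC=7
Step 13: PC=7 exec 'MOV D, 2'. After: A=0 B=0 C=0 D=2 ZF=1 PC=8
Step 14: PC=8 exec 'MOV A, 5'. After: A=5 B=0 C=0 D=2 ZF=1 PC=9
Step 15: PC=9 exec 'MOV A, 3'. After: A=3 B=0 C=0 D=2 ZF=1 PC=10
Step 16: PC=10 exec 'ADD A, 3'. After: A=6 B=0 C=0 D=2 ZF=0 PC=11
Step 17: PC=11 exec 'MOV B, 3'. After: A=6 B=3 C=0 D=2 ZF=0 PC=12
Step 18: PC=12 exec 'HALT'. After: A=6 B=3 C=0 D=2 ZF=0 PC=12 HALTED
Total instructions executed: 18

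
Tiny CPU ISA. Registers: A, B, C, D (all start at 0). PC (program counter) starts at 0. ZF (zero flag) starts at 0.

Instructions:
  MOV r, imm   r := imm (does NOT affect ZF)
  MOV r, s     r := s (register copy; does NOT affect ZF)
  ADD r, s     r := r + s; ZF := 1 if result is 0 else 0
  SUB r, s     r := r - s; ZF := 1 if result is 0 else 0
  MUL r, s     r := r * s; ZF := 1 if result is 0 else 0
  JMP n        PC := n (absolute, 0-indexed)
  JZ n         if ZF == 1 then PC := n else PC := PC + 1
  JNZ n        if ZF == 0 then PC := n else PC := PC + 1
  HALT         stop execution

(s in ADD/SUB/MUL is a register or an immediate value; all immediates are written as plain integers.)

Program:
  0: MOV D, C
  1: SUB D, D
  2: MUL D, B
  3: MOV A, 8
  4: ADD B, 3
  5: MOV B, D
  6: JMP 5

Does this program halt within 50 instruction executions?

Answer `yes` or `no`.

Answer: no

Derivation:
Step 1: PC=0 exec 'MOV D, C'. After: A=0 B=0 C=0 D=0 ZF=0 PC=1
Step 2: PC=1 exec 'SUB D, D'. After: A=0 B=0 C=0 D=0 ZF=1 PC=2
Step 3: PC=2 exec 'MUL D, B'. After: A=0 B=0 C=0 D=0 ZF=1 PC=3
Step 4: PC=3 exec 'MOV A, 8'. After: A=8 B=0 C=0 D=0 ZF=1 PC=4
Step 5: PC=4 exec 'ADD B, 3'. After: A=8 B=3 C=0 D=0 ZF=0 PC=5
Step 6: PC=5 exec 'MOV B, D'. After: A=8 B=0 C=0 D=0 ZF=0 PC=6
Step 7: PC=6 exec 'JMP 5'. After: A=8 B=0 C=0 D=0 ZF=0 PC=5
Step 8: PC=5 exec 'MOV B, D'. After: A=8 B=0 C=0 D=0 ZF=0 PC=6
State after step 8 equals state after step 6: the program is in a cycle of length 2 and will never halt.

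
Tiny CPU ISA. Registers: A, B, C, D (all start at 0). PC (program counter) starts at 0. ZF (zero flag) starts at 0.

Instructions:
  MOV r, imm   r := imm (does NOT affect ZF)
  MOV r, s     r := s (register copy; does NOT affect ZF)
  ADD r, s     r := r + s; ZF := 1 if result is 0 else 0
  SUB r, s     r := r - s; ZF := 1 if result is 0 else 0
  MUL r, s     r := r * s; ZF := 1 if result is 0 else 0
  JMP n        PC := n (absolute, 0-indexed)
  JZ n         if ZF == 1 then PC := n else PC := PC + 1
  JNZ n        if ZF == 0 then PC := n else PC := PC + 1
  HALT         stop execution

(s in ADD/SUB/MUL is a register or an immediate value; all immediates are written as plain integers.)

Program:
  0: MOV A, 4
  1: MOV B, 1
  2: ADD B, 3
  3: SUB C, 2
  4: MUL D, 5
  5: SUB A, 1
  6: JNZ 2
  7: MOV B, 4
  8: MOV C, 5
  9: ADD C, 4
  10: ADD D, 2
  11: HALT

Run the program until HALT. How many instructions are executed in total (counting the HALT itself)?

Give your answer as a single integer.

Step 1: PC=0 exec 'MOV A, 4'. After: A=4 B=0 C=0 D=0 ZF=0 PC=1
Step 2: PC=1 exec 'MOV B, 1'. After: A=4 B=1 C=0 D=0 ZF=0 PC=2
Step 3: PC=2 exec 'ADD B, 3'. After: A=4 B=4 C=0 D=0 ZF=0 PC=3
Step 4: PC=3 exec 'SUB C, 2'. After: A=4 B=4 C=-2 D=0 ZF=0 PC=4
Step 5: PC=4 exec 'MUL D, 5'. After: A=4 B=4 C=-2 D=0 ZF=1 PC=5
Step 6: PC=5 exec 'SUB A, 1'. After: A=3 B=4 C=-2 D=0 ZF=0 PC=6
Step 7: PC=6 exec 'JNZ 2'. After: A=3 B=4 C=-2 D=0 ZF=0 PC=2
Step 8: PC=2 exec 'ADD B, 3'. After: A=3 B=7 C=-2 D=0 ZF=0 PC=3
Step 9: PC=3 exec 'SUB C, 2'. After: A=3 B=7 C=-4 D=0 ZF=0 PC=4
Step 10: PC=4 exec 'MUL D, 5'. After: A=3 B=7 C=-4 D=0 ZF=1 PC=5
Step 11: PC=5 exec 'SUB A, 1'. After: A=2 B=7 C=-4 D=0 ZF=0 PC=6
Step 12: PC=6 exec 'JNZ 2'. After: A=2 B=7 C=-4 D=0 ZF=0 PC=2
Step 13: PC=2 exec 'ADD B, 3'. After: A=2 B=10 C=-4 D=0 ZF=0 PC=3
Step 14: PC=3 exec 'SUB C, 2'. After: A=2 B=10 C=-6 D=0 ZF=0 PC=4
Step 15: PC=4 exec 'MUL D, 5'. After: A=2 B=10 C=-6 D=0 ZF=1 PC=5
Step 16: PC=5 exec 'SUB A, 1'. After: A=1 B=10 C=-6 D=0 ZF=0 PC=6
Step 17: PC=6 exec 'JNZ 2'. After: A=1 B=10 C=-6 D=0 ZF=0 PC=2
Step 18: PC=2 exec 'ADD B, 3'. After: A=1 B=13 C=-6 D=0 ZF=0 PC=3
Step 19: PC=3 exec 'SUB C, 2'. After: A=1 B=13 C=-8 D=0 ZF=0 PC=4
Step 20: PC=4 exec 'MUL D, 5'. After: A=1 B=13 C=-8 D=0 ZF=1 PC=5
Step 21: PC=5 exec 'SUB A, 1'. After: A=0 B=13 C=-8 D=0 ZF=1 PC=6
Step 22: PC=6 exec 'JNZ 2'. After: A=0 B=13 C=-8 D=0 ZF=1 PC=7
Step 23: PC=7 exec 'MOV B, 4'. After: A=0 B=4 C=-8 D=0 ZF=1 PC=8
Step 24: PC=8 exec 'MOV C, 5'. After: A=0 B=4 C=5 D=0 ZF=1 PC=9
Step 25: PC=9 exec 'ADD C, 4'. After: A=0 B=4 C=9 D=0 ZF=0 PC=10
Step 26: PC=10 exec 'ADD D, 2'. After: A=0 B=4 C=9 D=2 ZF=0 PC=11
Step 27: PC=11 exec 'HALT'. After: A=0 B=4 C=9 D=2 ZF=0 PC=11 HALTED
Total instructions executed: 27

Answer: 27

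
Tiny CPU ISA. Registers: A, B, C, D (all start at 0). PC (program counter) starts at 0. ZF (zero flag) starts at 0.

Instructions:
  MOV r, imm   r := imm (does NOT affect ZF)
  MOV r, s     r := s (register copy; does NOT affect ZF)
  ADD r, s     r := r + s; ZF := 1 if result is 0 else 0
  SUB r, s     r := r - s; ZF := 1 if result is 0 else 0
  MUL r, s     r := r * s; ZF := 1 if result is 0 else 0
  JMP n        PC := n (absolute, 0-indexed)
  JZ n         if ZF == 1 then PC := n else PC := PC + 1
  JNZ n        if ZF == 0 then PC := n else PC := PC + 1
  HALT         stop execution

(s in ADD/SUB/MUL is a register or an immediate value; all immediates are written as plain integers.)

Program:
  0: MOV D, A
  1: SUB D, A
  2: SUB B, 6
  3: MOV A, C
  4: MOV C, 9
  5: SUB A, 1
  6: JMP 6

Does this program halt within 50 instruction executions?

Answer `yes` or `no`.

Answer: no

Derivation:
Step 1: PC=0 exec 'MOV D, A'. After: A=0 B=0 C=0 D=0 ZF=0 PC=1
Step 2: PC=1 exec 'SUB D, A'. After: A=0 B=0 C=0 D=0 ZF=1 PC=2
Step 3: PC=2 exec 'SUB B, 6'. After: A=0 B=-6 C=0 D=0 ZF=0 PC=3
Step 4: PC=3 exec 'MOV A, C'. After: A=0 B=-6 C=0 D=0 ZF=0 PC=4
Step 5: PC=4 exec 'MOV C, 9'. After: A=0 B=-6 C=9 D=0 ZF=0 PC=5
Step 6: PC=5 exec 'SUB A, 1'. After: A=-1 B=-6 C=9 D=0 ZF=0 PC=6
Step 7: PC=6 exec 'JMP 6'. After: A=-1 B=-6 C=9 D=0 ZF=0 PC=6
State after step 7 equals state after step 6: the program is in a cycle of length 1 and will never halt.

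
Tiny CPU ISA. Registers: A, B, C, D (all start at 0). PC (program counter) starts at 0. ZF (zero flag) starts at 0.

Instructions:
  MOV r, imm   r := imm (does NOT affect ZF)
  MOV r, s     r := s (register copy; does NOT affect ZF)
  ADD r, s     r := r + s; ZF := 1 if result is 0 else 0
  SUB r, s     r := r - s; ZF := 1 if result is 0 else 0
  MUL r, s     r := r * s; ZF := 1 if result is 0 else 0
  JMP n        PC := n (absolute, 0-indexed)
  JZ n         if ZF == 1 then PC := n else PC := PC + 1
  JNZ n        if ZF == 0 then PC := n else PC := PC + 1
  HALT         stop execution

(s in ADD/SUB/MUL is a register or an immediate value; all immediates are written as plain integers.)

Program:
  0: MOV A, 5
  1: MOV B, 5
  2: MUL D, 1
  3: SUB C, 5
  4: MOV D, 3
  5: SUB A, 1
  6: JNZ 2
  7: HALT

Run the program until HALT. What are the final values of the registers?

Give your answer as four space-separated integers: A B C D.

Step 1: PC=0 exec 'MOV A, 5'. After: A=5 B=0 C=0 D=0 ZF=0 PC=1
Step 2: PC=1 exec 'MOV B, 5'. After: A=5 B=5 C=0 D=0 ZF=0 PC=2
Step 3: PC=2 exec 'MUL D, 1'. After: A=5 B=5 C=0 D=0 ZF=1 PC=3
Step 4: PC=3 exec 'SUB C, 5'. After: A=5 B=5 C=-5 D=0 ZF=0 PC=4
Step 5: PC=4 exec 'MOV D, 3'. After: A=5 B=5 C=-5 D=3 ZF=0 PC=5
Step 6: PC=5 exec 'SUB A, 1'. After: A=4 B=5 C=-5 D=3 ZF=0 PC=6
Step 7: PC=6 exec 'JNZ 2'. After: A=4 B=5 C=-5 D=3 ZF=0 PC=2
Step 8: PC=2 exec 'MUL D, 1'. After: A=4 B=5 C=-5 D=3 ZF=0 PC=3
Step 9: PC=3 exec 'SUB C, 5'. After: A=4 B=5 C=-10 D=3 ZF=0 PC=4
Step 10: PC=4 exec 'MOV D, 3'. After: A=4 B=5 C=-10 D=3 ZF=0 PC=5
Step 11: PC=5 exec 'SUB A, 1'. After: A=3 B=5 C=-10 D=3 ZF=0 PC=6
Step 12: PC=6 exec 'JNZ 2'. After: A=3 B=5 C=-10 D=3 ZF=0 PC=2
Step 13: PC=2 exec 'MUL D, 1'. After: A=3 B=5 C=-10 D=3 ZF=0 PC=3
Step 14: PC=3 exec 'SUB C, 5'. After: A=3 B=5 C=-15 D=3 ZF=0 PC=4
Step 15: PC=4 exec 'MOV D, 3'. After: A=3 B=5 C=-15 D=3 ZF=0 PC=5
Step 16: PC=5 exec 'SUB A, 1'. After: A=2 B=5 C=-15 D=3 ZF=0 PC=6
Step 17: PC=6 exec 'JNZ 2'. After: A=2 B=5 C=-15 D=3 ZF=0 PC=2
Step 18: PC=2 exec 'MUL D, 1'. After: A=2 B=5 C=-15 D=3 ZF=0 PC=3
Step 19: PC=3 exec 'SUB C, 5'. After: A=2 B=5 C=-20 D=3 ZF=0 PC=4
Step 20: PC=4 exec 'MOV D, 3'. After: A=2 B=5 C=-20 D=3 ZF=0 PC=5
Step 21: PC=5 exec 'SUB A, 1'. After: A=1 B=5 C=-20 D=3 ZF=0 PC=6
Step 22: PC=6 exec 'JNZ 2'. After: A=1 B=5 C=-20 D=3 ZF=0 PC=2
Step 23: PC=2 exec 'MUL D, 1'. After: A=1 B=5 C=-20 D=3 ZF=0 PC=3
Step 24: PC=3 exec 'SUB C, 5'. After: A=1 B=5 C=-25 D=3 ZF=0 PC=4
Step 25: PC=4 exec 'MOV D, 3'. After: A=1 B=5 C=-25 D=3 ZF=0 PC=5
Step 26: PC=5 exec 'SUB A, 1'. After: A=0 B=5 C=-25 D=3 ZF=1 PC=6
Step 27: PC=6 exec 'JNZ 2'. After: A=0 B=5 C=-25 D=3 ZF=1 PC=7
Step 28: PC=7 exec 'HALT'. After: A=0 B=5 C=-25 D=3 ZF=1 PC=7 HALTED

Answer: 0 5 -25 3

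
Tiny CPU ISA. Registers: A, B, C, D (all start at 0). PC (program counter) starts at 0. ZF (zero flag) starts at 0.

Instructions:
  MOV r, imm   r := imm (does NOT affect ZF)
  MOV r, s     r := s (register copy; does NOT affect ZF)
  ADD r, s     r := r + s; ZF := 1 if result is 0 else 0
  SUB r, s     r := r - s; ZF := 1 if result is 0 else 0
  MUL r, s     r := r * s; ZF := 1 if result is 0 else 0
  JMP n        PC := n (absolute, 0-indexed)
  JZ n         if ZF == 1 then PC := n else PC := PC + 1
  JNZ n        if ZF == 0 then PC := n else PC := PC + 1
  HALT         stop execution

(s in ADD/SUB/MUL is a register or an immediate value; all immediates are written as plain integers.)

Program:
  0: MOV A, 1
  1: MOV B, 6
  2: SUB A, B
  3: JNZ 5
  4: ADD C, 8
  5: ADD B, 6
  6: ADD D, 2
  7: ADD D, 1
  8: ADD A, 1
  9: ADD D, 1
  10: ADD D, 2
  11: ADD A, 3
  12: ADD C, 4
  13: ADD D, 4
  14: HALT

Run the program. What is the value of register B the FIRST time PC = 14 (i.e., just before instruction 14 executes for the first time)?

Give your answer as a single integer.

Step 1: PC=0 exec 'MOV A, 1'. After: A=1 B=0 C=0 D=0 ZF=0 PC=1
Step 2: PC=1 exec 'MOV B, 6'. After: A=1 B=6 C=0 D=0 ZF=0 PC=2
Step 3: PC=2 exec 'SUB A, B'. After: A=-5 B=6 C=0 D=0 ZF=0 PC=3
Step 4: PC=3 exec 'JNZ 5'. After: A=-5 B=6 C=0 D=0 ZF=0 PC=5
Step 5: PC=5 exec 'ADD B, 6'. After: A=-5 B=12 C=0 D=0 ZF=0 PC=6
Step 6: PC=6 exec 'ADD D, 2'. After: A=-5 B=12 C=0 D=2 ZF=0 PC=7
Step 7: PC=7 exec 'ADD D, 1'. After: A=-5 B=12 C=0 D=3 ZF=0 PC=8
Step 8: PC=8 exec 'ADD A, 1'. After: A=-4 B=12 C=0 D=3 ZF=0 PC=9
Step 9: PC=9 exec 'ADD D, 1'. After: A=-4 B=12 C=0 D=4 ZF=0 PC=10
Step 10: PC=10 exec 'ADD D, 2'. After: A=-4 B=12 C=0 D=6 ZF=0 PC=11
Step 11: PC=11 exec 'ADD A, 3'. After: A=-1 B=12 C=0 D=6 ZF=0 PC=12
Step 12: PC=12 exec 'ADD C, 4'. After: A=-1 B=12 C=4 D=6 ZF=0 PC=13
Step 13: PC=13 exec 'ADD D, 4'. After: A=-1 B=12 C=4 D=10 ZF=0 PC=14
First time PC=14: B=12

12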